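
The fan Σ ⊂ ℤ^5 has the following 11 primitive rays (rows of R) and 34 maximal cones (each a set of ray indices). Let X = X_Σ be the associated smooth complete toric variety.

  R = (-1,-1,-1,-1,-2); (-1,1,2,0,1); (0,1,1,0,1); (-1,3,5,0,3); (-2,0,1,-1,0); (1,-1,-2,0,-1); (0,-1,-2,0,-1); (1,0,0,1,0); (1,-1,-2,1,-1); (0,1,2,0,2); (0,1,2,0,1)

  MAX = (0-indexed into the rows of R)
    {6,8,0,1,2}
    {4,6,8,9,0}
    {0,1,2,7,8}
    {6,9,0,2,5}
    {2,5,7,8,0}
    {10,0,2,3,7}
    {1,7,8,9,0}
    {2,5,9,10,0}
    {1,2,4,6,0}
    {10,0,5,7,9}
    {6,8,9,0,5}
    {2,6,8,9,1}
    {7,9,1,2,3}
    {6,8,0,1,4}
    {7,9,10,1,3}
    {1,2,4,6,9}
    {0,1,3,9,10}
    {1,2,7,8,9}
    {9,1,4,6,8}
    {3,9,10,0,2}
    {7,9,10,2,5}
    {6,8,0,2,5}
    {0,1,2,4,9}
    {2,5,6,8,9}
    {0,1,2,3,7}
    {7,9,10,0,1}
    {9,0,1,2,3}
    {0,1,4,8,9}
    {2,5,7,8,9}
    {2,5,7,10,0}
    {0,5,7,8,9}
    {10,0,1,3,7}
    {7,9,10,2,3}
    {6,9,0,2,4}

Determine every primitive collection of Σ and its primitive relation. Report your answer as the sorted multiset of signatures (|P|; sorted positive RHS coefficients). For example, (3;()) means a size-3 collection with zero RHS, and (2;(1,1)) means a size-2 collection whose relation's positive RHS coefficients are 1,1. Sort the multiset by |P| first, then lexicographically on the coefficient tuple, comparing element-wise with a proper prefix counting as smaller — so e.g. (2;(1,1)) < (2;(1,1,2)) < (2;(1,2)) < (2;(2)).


Primitive collections (17):

  {1,5}:  v_{1} + v_{5} = 0  →  sig = (2;())
  {6,10}:  v_{6} + v_{10} = 0  →  sig = (2;())
  {6,7}:  v_{6} + v_{7} = v_{8}  →  sig = (2;(1))
  {8,10}:  v_{8} + v_{10} = v_{7}  →  sig = (2;(1))
  {3,5}:  v_{3} + v_{5} = v_{2} + v_{10}  →  sig = (2;(1,1))
  {3,6}:  v_{3} + v_{6} = v_{1} + v_{2}  →  sig = (2;(1,1))
  {3,8}:  v_{3} + v_{8} = v_{1} + v_{2} + v_{7}  →  sig = (2;(1,1,1))
  {4,5}:  v_{4} + v_{5} = v_{0} + v_{6} + v_{9}  →  sig = (2;(1,1,1))
  {4,10}:  v_{4} + v_{10} = v_{0} + v_{1} + v_{9}  →  sig = (2;(1,1,1))
  {4,7}:  v_{4} + v_{7} = v_{0} + v_{1} + v_{8} + v_{9}  →  sig = (2;(1,1,1,1))
  {3,4}:  v_{3} + v_{4} = v_{0} + 2·v_{1} + v_{2} + v_{9}  →  sig = (2;(1,1,1,2))
  {1,2,10}:  v_{1} + v_{2} + v_{10} = v_{3}  →  sig = (3;(1))
  {2,4,8}:  v_{2} + v_{4} + v_{8} = v_{1} + v_{6}  →  sig = (3;(1,1))
  {0,2,8,9}:  v_{0} + v_{2} + v_{8} + v_{9} = 0  →  sig = (4;())
  {0,1,6,9}:  v_{0} + v_{1} + v_{6} + v_{9} = v_{4}  →  sig = (4;(1))
  {0,2,7,9}:  v_{0} + v_{2} + v_{7} + v_{9} = v_{10}  →  sig = (4;(1))
  {0,3,7,9}:  v_{0} + v_{3} + v_{7} + v_{9} = v_{1} + 2·v_{10}  →  sig = (4;(1,2))

so the primitive-relation signature multiset is
    |P|=2: 11 collections, coeffs (), (), (1), (1), (1,1), (1,1), (1,1,1), (1,1,1), (1,1,1), (1,1,1,1), (1,1,1,2)
    |P|=3: 2 collections, coeffs (1), (1,1)
    |P|=4: 4 collections, coeffs (), (1), (1), (1,2)


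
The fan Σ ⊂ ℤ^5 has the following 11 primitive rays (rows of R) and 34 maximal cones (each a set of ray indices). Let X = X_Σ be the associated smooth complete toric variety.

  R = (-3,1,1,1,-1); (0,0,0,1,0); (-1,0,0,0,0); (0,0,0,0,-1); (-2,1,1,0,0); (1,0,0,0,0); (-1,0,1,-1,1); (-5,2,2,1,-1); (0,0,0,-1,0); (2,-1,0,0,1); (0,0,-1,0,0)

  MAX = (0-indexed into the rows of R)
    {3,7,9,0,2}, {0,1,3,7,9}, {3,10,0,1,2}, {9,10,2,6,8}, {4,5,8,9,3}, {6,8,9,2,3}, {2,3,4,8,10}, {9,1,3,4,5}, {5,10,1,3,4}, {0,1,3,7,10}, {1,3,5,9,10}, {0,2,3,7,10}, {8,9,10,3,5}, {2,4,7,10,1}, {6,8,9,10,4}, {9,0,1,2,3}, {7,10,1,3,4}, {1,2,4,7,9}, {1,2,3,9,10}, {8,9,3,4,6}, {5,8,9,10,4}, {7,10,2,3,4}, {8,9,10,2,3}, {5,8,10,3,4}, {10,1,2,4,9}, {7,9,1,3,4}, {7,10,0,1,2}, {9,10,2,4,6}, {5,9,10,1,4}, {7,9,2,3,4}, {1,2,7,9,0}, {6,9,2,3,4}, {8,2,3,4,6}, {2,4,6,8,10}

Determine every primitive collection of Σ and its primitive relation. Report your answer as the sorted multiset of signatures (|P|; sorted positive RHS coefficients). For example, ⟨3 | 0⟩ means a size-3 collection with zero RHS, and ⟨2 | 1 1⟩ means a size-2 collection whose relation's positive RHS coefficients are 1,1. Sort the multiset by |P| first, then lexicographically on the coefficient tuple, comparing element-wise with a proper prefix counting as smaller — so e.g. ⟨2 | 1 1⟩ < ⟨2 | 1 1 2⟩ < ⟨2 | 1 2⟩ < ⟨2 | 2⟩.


Δ(Σ) — 11 vertices, 18 min non-faces:

  P = {1,8}:  v_{1} + v_{8} = 0  so sig = ⟨2 | 0⟩
  P = {2,5}:  v_{2} + v_{5} = 0  so sig = ⟨2 | 0⟩
  P = {0,4}:  v_{0} + v_{4} = v_{7}  so sig = ⟨2 | 1⟩
  P = {0,5}:  v_{0} + v_{5} = v_{1} + v_{3} + v_{4}  so sig = ⟨2 | 1 1 1⟩
  P = {0,8}:  v_{0} + v_{8} = v_{2} + v_{3} + v_{4}  so sig = ⟨2 | 1 1 1⟩
  P = {1,6}:  v_{1} + v_{6} = v_{2} + v_{4} + v_{9}  so sig = ⟨2 | 1 1 1⟩
  P = {5,6}:  v_{5} + v_{6} = v_{4} + v_{8} + v_{9}  so sig = ⟨2 | 1 1 1⟩
  P = {5,7}:  v_{5} + v_{7} = v_{1} + v_{3} + 2·v_{4}  so sig = ⟨2 | 1 1 2⟩
  P = {7,8}:  v_{7} + v_{8} = v_{2} + v_{3} + 2·v_{4}  so sig = ⟨2 | 1 1 2⟩
  P = {0,6}:  v_{0} + v_{6} = 2·v_{2} + v_{3} + 2·v_{4} + v_{9}  so sig = ⟨2 | 1 1 2 2⟩
  P = {6,7}:  v_{6} + v_{7} = 2·v_{2} + v_{3} + 3·v_{4} + v_{9}  so sig = ⟨2 | 1 1 2 3⟩
  P = {0,9,10}:  v_{0} + v_{9} + v_{10} = v_{1} + v_{2}  so sig = ⟨3 | 1 1⟩
  P = {3,6,10}:  v_{3} + v_{6} + v_{10} = v_{2} + v_{8}  so sig = ⟨3 | 1 1⟩
  P = {7,9,10}:  v_{7} + v_{9} + v_{10} = v_{1} + v_{2} + v_{4}  so sig = ⟨3 | 1 1 1⟩
  P = {3,4,9,10}:  v_{3} + v_{4} + v_{9} + v_{10} = 0  so sig = ⟨4 | 0⟩
  P = {1,2,3,4}:  v_{1} + v_{2} + v_{3} + v_{4} = v_{0}  so sig = ⟨4 | 1⟩
  P = {2,4,8,9}:  v_{2} + v_{4} + v_{8} + v_{9} = v_{6}  so sig = ⟨4 | 1⟩
  P = {1,2,3,7}:  v_{1} + v_{2} + v_{3} + v_{7} = 2·v_{0}  so sig = ⟨4 | 2⟩

Sorted signature multiset PRS(X):
{ ⟨2 | 0⟩ ×2,  ⟨2 | 1⟩,  ⟨2 | 1 1 1⟩ ×4,  ⟨2 | 1 1 2⟩ ×2,  ⟨2 | 1 1 2 2⟩,  ⟨2 | 1 1 2 3⟩,  ⟨3 | 1 1⟩ ×2,  ⟨3 | 1 1 1⟩,  ⟨4 | 0⟩,  ⟨4 | 1⟩ ×2,  ⟨4 | 2⟩ }


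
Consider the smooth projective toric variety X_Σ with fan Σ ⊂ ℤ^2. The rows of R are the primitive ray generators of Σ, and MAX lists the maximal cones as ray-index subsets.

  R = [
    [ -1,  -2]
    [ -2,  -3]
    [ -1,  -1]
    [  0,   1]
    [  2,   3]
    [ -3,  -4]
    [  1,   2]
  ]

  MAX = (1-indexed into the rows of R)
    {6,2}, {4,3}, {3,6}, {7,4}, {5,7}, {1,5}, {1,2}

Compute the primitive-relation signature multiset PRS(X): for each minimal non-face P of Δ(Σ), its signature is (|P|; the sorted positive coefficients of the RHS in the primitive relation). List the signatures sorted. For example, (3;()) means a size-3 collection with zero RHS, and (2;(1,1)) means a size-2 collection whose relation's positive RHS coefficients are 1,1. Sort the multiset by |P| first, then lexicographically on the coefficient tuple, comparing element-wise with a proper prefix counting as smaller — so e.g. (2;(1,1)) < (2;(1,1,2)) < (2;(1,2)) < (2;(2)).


Primitive collections (14):

  {1,7}:  v_{1} + v_{7} = 0  ⟹  sig = (2;())
  {2,5}:  v_{2} + v_{5} = 0  ⟹  sig = (2;())
  {1,3}:  v_{1} + v_{3} = v_{2}  ⟹  sig = (2;(1))
  {1,4}:  v_{1} + v_{4} = v_{3}  ⟹  sig = (2;(1))
  {2,3}:  v_{2} + v_{3} = v_{6}  ⟹  sig = (2;(1))
  {2,7}:  v_{2} + v_{7} = v_{3}  ⟹  sig = (2;(1))
  {3,5}:  v_{3} + v_{5} = v_{7}  ⟹  sig = (2;(1))
  {3,7}:  v_{3} + v_{7} = v_{4}  ⟹  sig = (2;(1))
  {5,6}:  v_{5} + v_{6} = v_{3}  ⟹  sig = (2;(1))
  {1,6}:  v_{1} + v_{6} = 2·v_{2}  ⟹  sig = (2;(2))
  {2,4}:  v_{2} + v_{4} = 2·v_{3}  ⟹  sig = (2;(2))
  {4,5}:  v_{4} + v_{5} = 2·v_{7}  ⟹  sig = (2;(2))
  {6,7}:  v_{6} + v_{7} = 2·v_{3}  ⟹  sig = (2;(2))
  {4,6}:  v_{4} + v_{6} = 3·v_{3}  ⟹  sig = (2;(3))

Hence PRS(X_Σ) =
[(2;()), (2;()), (2;(1)), (2;(1)), (2;(1)), (2;(1)), (2;(1)), (2;(1)), (2;(1)), (2;(2)), (2;(2)), (2;(2)), (2;(2)), (2;(3))]


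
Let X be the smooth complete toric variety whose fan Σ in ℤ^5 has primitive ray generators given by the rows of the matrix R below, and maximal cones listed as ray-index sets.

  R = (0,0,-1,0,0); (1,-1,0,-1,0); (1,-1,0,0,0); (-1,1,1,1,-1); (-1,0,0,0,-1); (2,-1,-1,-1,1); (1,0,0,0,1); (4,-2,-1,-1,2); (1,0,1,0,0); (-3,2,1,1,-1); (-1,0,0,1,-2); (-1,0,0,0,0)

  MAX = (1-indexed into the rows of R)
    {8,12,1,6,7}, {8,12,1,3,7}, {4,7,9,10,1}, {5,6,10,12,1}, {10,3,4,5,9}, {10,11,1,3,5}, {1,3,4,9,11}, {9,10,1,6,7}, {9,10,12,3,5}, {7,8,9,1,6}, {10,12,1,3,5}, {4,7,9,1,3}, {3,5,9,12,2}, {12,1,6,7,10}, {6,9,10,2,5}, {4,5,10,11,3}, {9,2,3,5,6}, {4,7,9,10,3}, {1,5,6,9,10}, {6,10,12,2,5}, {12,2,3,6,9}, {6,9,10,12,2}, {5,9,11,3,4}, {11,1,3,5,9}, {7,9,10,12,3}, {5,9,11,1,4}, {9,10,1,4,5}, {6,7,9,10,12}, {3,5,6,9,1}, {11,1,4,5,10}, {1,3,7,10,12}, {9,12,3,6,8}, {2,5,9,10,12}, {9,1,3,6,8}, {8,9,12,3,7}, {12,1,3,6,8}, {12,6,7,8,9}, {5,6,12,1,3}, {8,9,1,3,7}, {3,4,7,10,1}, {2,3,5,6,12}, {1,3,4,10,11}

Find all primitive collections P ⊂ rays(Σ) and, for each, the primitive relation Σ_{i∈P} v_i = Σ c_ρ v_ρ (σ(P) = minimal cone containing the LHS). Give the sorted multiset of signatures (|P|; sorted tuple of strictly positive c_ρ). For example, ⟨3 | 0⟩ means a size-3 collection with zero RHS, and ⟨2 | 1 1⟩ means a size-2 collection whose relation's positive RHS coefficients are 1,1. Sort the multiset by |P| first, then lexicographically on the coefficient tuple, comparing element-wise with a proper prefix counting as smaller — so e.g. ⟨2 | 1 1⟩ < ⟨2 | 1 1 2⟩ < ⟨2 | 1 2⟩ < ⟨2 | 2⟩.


Δ(Σ) — 12 vertices, 23 min non-faces:

  • {5,7}:  v_{5} + v_{7} = 0  ⇒ sig = ⟨2 | 0⟩
  • {8,10}:  v_{8} + v_{10} = v_{7}  ⇒ sig = ⟨2 | 1⟩
  • {1,2}:  v_{1} + v_{2} = v_{5} + v_{6}  ⇒ sig = ⟨2 | 1 1⟩
  • {2,4}:  v_{2} + v_{4} = v_{5} + v_{9}  ⇒ sig = ⟨2 | 1 1⟩
  • {4,6}:  v_{4} + v_{6} = v_{1} + v_{9}  ⇒ sig = ⟨2 | 1 1⟩
  • {4,12}:  v_{4} + v_{12} = v_{3} + v_{10}  ⇒ sig = ⟨2 | 1 1⟩
  • {5,8}:  v_{5} + v_{8} = v_{3} + v_{6}  ⇒ sig = ⟨2 | 1 1⟩
  • {2,7}:  v_{2} + v_{7} = v_{6} + v_{9} + v_{12}  ⇒ sig = ⟨2 | 1 1 1⟩
  • {7,11}:  v_{7} + v_{11} = v_{1} + v_{3} + v_{4}  ⇒ sig = ⟨2 | 1 1 1⟩
  • {4,8}:  v_{4} + v_{8} = v_{1} + v_{3} + v_{7} + v_{9}  ⇒ sig = ⟨2 | 1 1 1 1⟩
  • {2,8}:  v_{2} + v_{8} = v_{3} + 2·v_{6} + v_{9} + v_{12}  ⇒ sig = ⟨2 | 1 1 1 2⟩
  • {2,11}:  v_{2} + v_{11} = v_{1} + v_{3} + 2·v_{5} + v_{9}  ⇒ sig = ⟨2 | 1 1 1 2⟩
  • {6,11}:  v_{6} + v_{11} = 2·v_{1} + v_{3} + v_{5} + v_{9}  ⇒ sig = ⟨2 | 1 1 1 2⟩
  • {11,12}:  v_{11} + v_{12} = v_{1} + 2·v_{3} + v_{5} + v_{10}  ⇒ sig = ⟨2 | 1 1 1 2⟩
  • {8,11}:  v_{8} + v_{11} = 2·v_{1} + 2·v_{3} + v_{9}  ⇒ sig = ⟨2 | 1 2 2⟩
  • {1,9,12}:  v_{1} + v_{9} + v_{12} = 0  ⇒ sig = ⟨3 | 0⟩
  • {3,6,10}:  v_{3} + v_{6} + v_{10} = 0  ⇒ sig = ⟨3 | 0⟩
  • {3,6,7}:  v_{3} + v_{6} + v_{7} = v_{8}  ⇒ sig = ⟨3 | 1⟩
  • {2,3,10}:  v_{2} + v_{3} + v_{10} = v_{5} + v_{9} + v_{12}  ⇒ sig = ⟨3 | 1 1 1⟩
  • {9,10,11}:  v_{9} + v_{10} + v_{11} = 2·v_{4} + v_{5}  ⇒ sig = ⟨3 | 1 2⟩
  • {1,3,4,5}:  v_{1} + v_{3} + v_{4} + v_{5} = v_{11}  ⇒ sig = ⟨4 | 1⟩
  • {1,3,9,10}:  v_{1} + v_{3} + v_{9} + v_{10} = v_{4}  ⇒ sig = ⟨4 | 1⟩
  • {5,6,9,12}:  v_{5} + v_{6} + v_{9} + v_{12} = v_{2}  ⇒ sig = ⟨4 | 1⟩

Hence PRS(X_Σ) =
{ ⟨2 | 0⟩,  ⟨2 | 1⟩,  ⟨2 | 1 1⟩ ×5,  ⟨2 | 1 1 1⟩ ×2,  ⟨2 | 1 1 1 1⟩,  ⟨2 | 1 1 1 2⟩ ×4,  ⟨2 | 1 2 2⟩,  ⟨3 | 0⟩ ×2,  ⟨3 | 1⟩,  ⟨3 | 1 1 1⟩,  ⟨3 | 1 2⟩,  ⟨4 | 1⟩ ×3 }


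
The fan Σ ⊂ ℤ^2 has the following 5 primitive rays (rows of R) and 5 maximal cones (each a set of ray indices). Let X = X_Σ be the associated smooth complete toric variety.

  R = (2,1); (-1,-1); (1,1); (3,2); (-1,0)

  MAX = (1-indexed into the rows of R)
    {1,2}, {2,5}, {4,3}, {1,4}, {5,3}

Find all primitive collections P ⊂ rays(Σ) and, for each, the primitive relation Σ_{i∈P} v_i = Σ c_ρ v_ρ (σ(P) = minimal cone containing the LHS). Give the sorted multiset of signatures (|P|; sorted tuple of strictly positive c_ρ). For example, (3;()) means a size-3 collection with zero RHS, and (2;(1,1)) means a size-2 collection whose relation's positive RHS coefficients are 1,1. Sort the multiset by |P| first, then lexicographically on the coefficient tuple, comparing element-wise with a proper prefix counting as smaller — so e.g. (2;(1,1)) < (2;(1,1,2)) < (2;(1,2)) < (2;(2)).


Δ(Σ) — 5 vertices, 5 min non-faces:

  P = {2,3}:  v_{2} + v_{3} = 0  so sig = (2;())
  P = {1,3}:  v_{1} + v_{3} = v_{4}  so sig = (2;(1))
  P = {1,5}:  v_{1} + v_{5} = v_{3}  so sig = (2;(1))
  P = {2,4}:  v_{2} + v_{4} = v_{1}  so sig = (2;(1))
  P = {4,5}:  v_{4} + v_{5} = 2·v_{3}  so sig = (2;(2))

Signatures (|P|; sorted positive RHS coefficients), sorted:
    |P|=2: 5 collections, coeffs (), (1), (1), (1), (2)


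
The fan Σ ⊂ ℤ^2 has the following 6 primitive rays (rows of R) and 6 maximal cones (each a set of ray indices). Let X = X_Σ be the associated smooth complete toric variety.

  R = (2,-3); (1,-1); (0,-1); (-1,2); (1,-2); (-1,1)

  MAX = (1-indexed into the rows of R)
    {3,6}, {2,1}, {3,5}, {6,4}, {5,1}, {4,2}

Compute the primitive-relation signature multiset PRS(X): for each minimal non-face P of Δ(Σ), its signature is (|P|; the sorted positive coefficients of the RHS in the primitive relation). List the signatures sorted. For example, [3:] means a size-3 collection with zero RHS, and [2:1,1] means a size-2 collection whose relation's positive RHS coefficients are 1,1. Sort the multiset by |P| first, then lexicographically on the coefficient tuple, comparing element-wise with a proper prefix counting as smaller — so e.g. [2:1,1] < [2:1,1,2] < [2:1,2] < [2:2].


Δ(Σ) — 6 vertices, 9 min non-faces:

  {2,6}:  v_{2} + v_{6} = 0 — sig = [2:]
  {4,5}:  v_{4} + v_{5} = 0 — sig = [2:]
  {1,4}:  v_{1} + v_{4} = v_{2} — sig = [2:1]
  {1,6}:  v_{1} + v_{6} = v_{5} — sig = [2:1]
  {2,3}:  v_{2} + v_{3} = v_{5} — sig = [2:1]
  {2,5}:  v_{2} + v_{5} = v_{1} — sig = [2:1]
  {3,4}:  v_{3} + v_{4} = v_{6} — sig = [2:1]
  {5,6}:  v_{5} + v_{6} = v_{3} — sig = [2:1]
  {1,3}:  v_{1} + v_{3} = 2·v_{5} — sig = [2:2]

Signatures (|P|; sorted positive RHS coefficients), sorted:
    |P|=2: 9 collections, coeffs (), (), (1), (1), (1), (1), (1), (1), (2)


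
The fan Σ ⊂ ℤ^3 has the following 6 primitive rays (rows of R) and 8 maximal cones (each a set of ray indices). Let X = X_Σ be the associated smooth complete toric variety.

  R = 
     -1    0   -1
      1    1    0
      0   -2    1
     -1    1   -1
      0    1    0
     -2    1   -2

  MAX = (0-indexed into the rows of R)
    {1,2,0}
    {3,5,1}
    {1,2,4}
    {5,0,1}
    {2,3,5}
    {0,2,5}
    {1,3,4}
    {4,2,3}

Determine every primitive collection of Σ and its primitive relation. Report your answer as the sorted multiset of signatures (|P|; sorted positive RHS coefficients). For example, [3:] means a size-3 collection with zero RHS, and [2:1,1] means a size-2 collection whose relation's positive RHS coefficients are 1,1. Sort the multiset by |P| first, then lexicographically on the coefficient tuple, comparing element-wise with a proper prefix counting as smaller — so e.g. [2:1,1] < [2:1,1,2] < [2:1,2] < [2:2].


Δ(Σ) — 6 vertices, 5 min non-faces:

  {0,3}:  v_{0} + v_{3} = v_{5}  so sig = [2:1]
  {0,4}:  v_{0} + v_{4} = v_{3}  so sig = [2:1]
  {4,5}:  v_{4} + v_{5} = 2·v_{3}  so sig = [2:2]
  {1,2,3}:  v_{1} + v_{2} + v_{3} = 0  so sig = [3:]
  {1,2,5}:  v_{1} + v_{2} + v_{5} = v_{0}  so sig = [3:1]

so the primitive-relation signature multiset is
    [2:1]
    [2:1]
    [2:2]
    [3:]
    [3:1]


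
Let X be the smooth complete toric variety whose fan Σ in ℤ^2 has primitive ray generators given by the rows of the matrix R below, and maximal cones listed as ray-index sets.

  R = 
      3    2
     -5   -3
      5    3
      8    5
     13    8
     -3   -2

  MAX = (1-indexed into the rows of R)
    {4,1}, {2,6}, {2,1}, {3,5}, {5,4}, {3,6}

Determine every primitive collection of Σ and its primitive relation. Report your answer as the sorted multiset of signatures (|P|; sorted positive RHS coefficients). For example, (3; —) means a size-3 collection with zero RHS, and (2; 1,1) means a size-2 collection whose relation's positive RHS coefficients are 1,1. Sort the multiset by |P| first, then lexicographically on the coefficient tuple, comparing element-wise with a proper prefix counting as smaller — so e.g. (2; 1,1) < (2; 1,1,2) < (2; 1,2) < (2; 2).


9 minimal non-faces of Δ(Σ) (on 6 rays):

  P = {1,6}:  v_{1} + v_{6} = 0 — sig = (2; —)
  P = {2,3}:  v_{2} + v_{3} = 0 — sig = (2; —)
  P = {1,3}:  v_{1} + v_{3} = v_{4} — sig = (2; 1)
  P = {2,4}:  v_{2} + v_{4} = v_{1} — sig = (2; 1)
  P = {2,5}:  v_{2} + v_{5} = v_{4} — sig = (2; 1)
  P = {3,4}:  v_{3} + v_{4} = v_{5} — sig = (2; 1)
  P = {4,6}:  v_{4} + v_{6} = v_{3} — sig = (2; 1)
  P = {1,5}:  v_{1} + v_{5} = 2·v_{4} — sig = (2; 2)
  P = {5,6}:  v_{5} + v_{6} = 2·v_{3} — sig = (2; 2)

Signatures (|P|; sorted positive RHS coefficients), sorted:
    (2; —)
    (2; —)
    (2; 1)
    (2; 1)
    (2; 1)
    (2; 1)
    (2; 1)
    (2; 2)
    (2; 2)


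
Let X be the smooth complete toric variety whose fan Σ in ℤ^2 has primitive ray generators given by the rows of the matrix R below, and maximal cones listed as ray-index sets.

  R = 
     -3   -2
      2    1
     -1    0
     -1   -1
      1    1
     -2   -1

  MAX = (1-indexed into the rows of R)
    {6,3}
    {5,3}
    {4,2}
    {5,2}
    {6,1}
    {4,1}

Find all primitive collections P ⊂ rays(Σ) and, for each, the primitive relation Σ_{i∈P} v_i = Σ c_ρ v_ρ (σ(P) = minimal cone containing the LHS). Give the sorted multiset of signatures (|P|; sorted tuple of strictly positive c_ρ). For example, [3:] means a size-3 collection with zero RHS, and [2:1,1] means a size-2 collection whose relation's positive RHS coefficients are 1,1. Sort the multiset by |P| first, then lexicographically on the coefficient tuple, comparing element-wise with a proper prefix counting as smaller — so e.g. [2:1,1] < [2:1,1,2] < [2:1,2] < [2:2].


Δ(Σ) — 6 vertices, 9 min non-faces:

  P = {2,6}:  v_{2} + v_{6} = 0 — sig = [2:]
  P = {4,5}:  v_{4} + v_{5} = 0 — sig = [2:]
  P = {1,2}:  v_{1} + v_{2} = v_{4} — sig = [2:1]
  P = {1,5}:  v_{1} + v_{5} = v_{6} — sig = [2:1]
  P = {2,3}:  v_{2} + v_{3} = v_{5} — sig = [2:1]
  P = {3,4}:  v_{3} + v_{4} = v_{6} — sig = [2:1]
  P = {4,6}:  v_{4} + v_{6} = v_{1} — sig = [2:1]
  P = {5,6}:  v_{5} + v_{6} = v_{3} — sig = [2:1]
  P = {1,3}:  v_{1} + v_{3} = 2·v_{6} — sig = [2:2]

Sorted signature multiset PRS(X):
[[2:], [2:], [2:1], [2:1], [2:1], [2:1], [2:1], [2:1], [2:2]]


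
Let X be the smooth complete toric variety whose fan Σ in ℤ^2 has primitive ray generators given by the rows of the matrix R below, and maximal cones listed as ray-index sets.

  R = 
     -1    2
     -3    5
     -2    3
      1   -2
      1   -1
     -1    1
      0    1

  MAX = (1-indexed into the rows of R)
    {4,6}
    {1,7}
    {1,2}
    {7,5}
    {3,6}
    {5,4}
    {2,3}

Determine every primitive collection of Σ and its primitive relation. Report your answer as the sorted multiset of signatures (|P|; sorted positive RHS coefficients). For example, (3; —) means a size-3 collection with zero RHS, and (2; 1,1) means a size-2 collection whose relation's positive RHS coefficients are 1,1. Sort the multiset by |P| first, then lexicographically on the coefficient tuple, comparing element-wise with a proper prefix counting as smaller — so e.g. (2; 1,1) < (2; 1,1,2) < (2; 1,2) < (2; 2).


Minimal non-faces — 14 found among 7 rays, 7 max cones:

  P = {1,4}:  v_{1} + v_{4} = 0 — sig = (2; —)
  P = {5,6}:  v_{5} + v_{6} = 0 — sig = (2; —)
  P = {1,3}:  v_{1} + v_{3} = v_{2} — sig = (2; 1)
  P = {1,5}:  v_{1} + v_{5} = v_{7} — sig = (2; 1)
  P = {1,6}:  v_{1} + v_{6} = v_{3} — sig = (2; 1)
  P = {2,4}:  v_{2} + v_{4} = v_{3} — sig = (2; 1)
  P = {3,4}:  v_{3} + v_{4} = v_{6} — sig = (2; 1)
  P = {3,5}:  v_{3} + v_{5} = v_{1} — sig = (2; 1)
  P = {4,7}:  v_{4} + v_{7} = v_{5} — sig = (2; 1)
  P = {6,7}:  v_{6} + v_{7} = v_{1} — sig = (2; 1)
  P = {2,5}:  v_{2} + v_{5} = 2·v_{1} — sig = (2; 2)
  P = {2,6}:  v_{2} + v_{6} = 2·v_{3} — sig = (2; 2)
  P = {3,7}:  v_{3} + v_{7} = 2·v_{1} — sig = (2; 2)
  P = {2,7}:  v_{2} + v_{7} = 3·v_{1} — sig = (2; 3)

so the primitive-relation signature multiset is
    |P|=2: 14 collections, coeffs (), (), (1), (1), (1), (1), (1), (1), (1), (1), (2), (2), (2), (3)


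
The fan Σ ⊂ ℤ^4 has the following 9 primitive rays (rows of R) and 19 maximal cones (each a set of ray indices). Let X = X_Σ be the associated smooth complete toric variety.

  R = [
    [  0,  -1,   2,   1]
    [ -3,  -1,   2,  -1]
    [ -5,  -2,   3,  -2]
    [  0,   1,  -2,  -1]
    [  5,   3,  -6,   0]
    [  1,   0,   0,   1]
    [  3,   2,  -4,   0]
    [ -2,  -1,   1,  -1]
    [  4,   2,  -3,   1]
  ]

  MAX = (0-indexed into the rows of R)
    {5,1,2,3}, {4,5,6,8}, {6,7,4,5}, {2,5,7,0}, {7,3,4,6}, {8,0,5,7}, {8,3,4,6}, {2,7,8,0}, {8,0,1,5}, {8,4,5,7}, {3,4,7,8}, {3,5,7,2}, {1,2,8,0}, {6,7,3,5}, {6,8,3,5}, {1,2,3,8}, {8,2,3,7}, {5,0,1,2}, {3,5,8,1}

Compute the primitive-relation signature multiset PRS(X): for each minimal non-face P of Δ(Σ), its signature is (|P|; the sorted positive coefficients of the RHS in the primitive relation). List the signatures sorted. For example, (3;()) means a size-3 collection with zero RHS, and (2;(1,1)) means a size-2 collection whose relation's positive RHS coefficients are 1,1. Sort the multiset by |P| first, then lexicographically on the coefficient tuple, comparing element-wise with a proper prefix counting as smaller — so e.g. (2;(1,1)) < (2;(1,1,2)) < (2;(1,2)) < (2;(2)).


|primitive collections| = 12. Relations:

  {0,3}:  v_{0} + v_{3} = 0 — sig = (2;())
  {1,6}:  v_{1} + v_{6} = v_{3} — sig = (2;(1))
  {1,7}:  v_{1} + v_{7} = v_{2} — sig = (2;(1))
  {2,6}:  v_{2} + v_{6} = v_{3} + v_{7} — sig = (2;(1,1))
  {0,6}:  v_{0} + v_{6} = v_{5} + v_{7} + v_{8} — sig = (2;(1,1,1))
  {1,4}:  v_{1} + v_{4} = v_{3} + v_{7} + v_{8} — sig = (2;(1,1,1))
  {2,4}:  v_{2} + v_{4} = v_{3} + 2·v_{7} + v_{8} — sig = (2;(1,1,2))
  {0,4}:  v_{0} + v_{4} = v_{5} + 2·v_{7} + 2·v_{8} — sig = (2;(1,2,2))
  {2,5,8}:  v_{2} + v_{5} + v_{8} = 0 — sig = (3;())
  {6,7,8}:  v_{6} + v_{7} + v_{8} = v_{4} — sig = (3;(1))
  {3,4,5}:  v_{3} + v_{4} + v_{5} = 2·v_{6} — sig = (3;(2))
  {3,5,7,8}:  v_{3} + v_{5} + v_{7} + v_{8} = v_{6} — sig = (4;(1))

Signatures (|P|; sorted positive RHS coefficients), sorted:
{ (2;()),  (2;(1)) ×2,  (2;(1,1)),  (2;(1,1,1)) ×2,  (2;(1,1,2)),  (2;(1,2,2)),  (3;()),  (3;(1)),  (3;(2)),  (4;(1)) }


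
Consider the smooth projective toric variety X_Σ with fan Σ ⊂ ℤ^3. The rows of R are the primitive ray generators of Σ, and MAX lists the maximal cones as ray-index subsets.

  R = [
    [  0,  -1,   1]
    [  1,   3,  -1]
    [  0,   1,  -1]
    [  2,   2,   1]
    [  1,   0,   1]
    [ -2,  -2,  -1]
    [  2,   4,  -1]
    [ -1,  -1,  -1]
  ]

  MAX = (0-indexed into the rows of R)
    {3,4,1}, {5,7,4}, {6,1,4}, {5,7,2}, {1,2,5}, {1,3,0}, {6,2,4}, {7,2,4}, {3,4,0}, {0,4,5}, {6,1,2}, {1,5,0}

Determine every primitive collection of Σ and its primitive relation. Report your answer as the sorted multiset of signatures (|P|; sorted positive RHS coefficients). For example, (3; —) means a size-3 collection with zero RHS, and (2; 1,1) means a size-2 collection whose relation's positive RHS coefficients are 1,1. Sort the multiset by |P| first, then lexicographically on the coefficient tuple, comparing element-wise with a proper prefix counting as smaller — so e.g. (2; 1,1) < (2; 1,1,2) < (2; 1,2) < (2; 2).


Minimal non-faces — 14 found among 8 rays, 12 max cones:

  {0,2}:  v_{0} + v_{2} = 0  ⟹  sig = (2; —)
  {3,5}:  v_{3} + v_{5} = 0  ⟹  sig = (2; —)
  {0,6}:  v_{0} + v_{6} = v_{1} + v_{4}  ⟹  sig = (2; 1,1)
  {0,7}:  v_{0} + v_{7} = v_{4} + v_{5}  ⟹  sig = (2; 1,1)
  {2,3}:  v_{2} + v_{3} = v_{1} + v_{4}  ⟹  sig = (2; 1,1)
  {3,7}:  v_{3} + v_{7} = v_{2} + v_{4}  ⟹  sig = (2; 1,1)
  {6,7}:  v_{6} + v_{7} = 3·v_{2} + v_{4}  ⟹  sig = (2; 1,3)
  {1,7}:  v_{1} + v_{7} = 2·v_{2}  ⟹  sig = (2; 2)
  {5,6}:  v_{5} + v_{6} = 2·v_{2}  ⟹  sig = (2; 2)
  {3,6}:  v_{3} + v_{6} = 2·v_{1} + 2·v_{4}  ⟹  sig = (2; 2,2)
  {0,1,4}:  v_{0} + v_{1} + v_{4} = v_{3}  ⟹  sig = (3; 1)
  {1,2,4}:  v_{1} + v_{2} + v_{4} = v_{6}  ⟹  sig = (3; 1)
  {1,4,5}:  v_{1} + v_{4} + v_{5} = v_{2}  ⟹  sig = (3; 1)
  {2,4,5}:  v_{2} + v_{4} + v_{5} = v_{7}  ⟹  sig = (3; 1)

Signatures (|P|; sorted positive RHS coefficients), sorted:
    |P|=2: 10 collections, coeffs (), (), (1,1), (1,1), (1,1), (1,1), (1,3), (2), (2), (2,2)
    |P|=3: 4 collections, coeffs (1), (1), (1), (1)


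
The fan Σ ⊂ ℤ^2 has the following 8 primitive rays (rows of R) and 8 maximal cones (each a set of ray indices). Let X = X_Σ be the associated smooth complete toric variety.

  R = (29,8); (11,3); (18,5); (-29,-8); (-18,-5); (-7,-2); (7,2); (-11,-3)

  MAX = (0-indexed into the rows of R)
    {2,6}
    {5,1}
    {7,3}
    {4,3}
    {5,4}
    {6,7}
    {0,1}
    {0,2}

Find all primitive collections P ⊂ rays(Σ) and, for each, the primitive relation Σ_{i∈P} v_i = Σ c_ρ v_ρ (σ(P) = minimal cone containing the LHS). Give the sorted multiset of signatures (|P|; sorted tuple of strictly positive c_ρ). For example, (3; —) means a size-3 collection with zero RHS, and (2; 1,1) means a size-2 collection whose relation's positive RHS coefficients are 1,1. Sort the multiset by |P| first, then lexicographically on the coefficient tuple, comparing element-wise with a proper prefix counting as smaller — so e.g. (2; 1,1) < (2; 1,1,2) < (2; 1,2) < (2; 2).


The 20 primitive collections of Σ (r=8, n=2):

  • {0,3}:  v_{0} + v_{3} = 0 ; sig = (2; —)
  • {1,7}:  v_{1} + v_{7} = 0 ; sig = (2; —)
  • {2,4}:  v_{2} + v_{4} = 0 ; sig = (2; —)
  • {5,6}:  v_{5} + v_{6} = 0 ; sig = (2; —)
  • {0,4}:  v_{0} + v_{4} = v_{1} ; sig = (2; 1)
  • {0,7}:  v_{0} + v_{7} = v_{2} ; sig = (2; 1)
  • {1,2}:  v_{1} + v_{2} = v_{0} ; sig = (2; 1)
  • {1,3}:  v_{1} + v_{3} = v_{4} ; sig = (2; 1)
  • {1,4}:  v_{1} + v_{4} = v_{5} ; sig = (2; 1)
  • {1,6}:  v_{1} + v_{6} = v_{2} ; sig = (2; 1)
  • {2,3}:  v_{2} + v_{3} = v_{7} ; sig = (2; 1)
  • {2,5}:  v_{2} + v_{5} = v_{1} ; sig = (2; 1)
  • {2,7}:  v_{2} + v_{7} = v_{6} ; sig = (2; 1)
  • {4,6}:  v_{4} + v_{6} = v_{7} ; sig = (2; 1)
  • {4,7}:  v_{4} + v_{7} = v_{3} ; sig = (2; 1)
  • {5,7}:  v_{5} + v_{7} = v_{4} ; sig = (2; 1)
  • {0,5}:  v_{0} + v_{5} = 2·v_{1} ; sig = (2; 2)
  • {0,6}:  v_{0} + v_{6} = 2·v_{2} ; sig = (2; 2)
  • {3,5}:  v_{3} + v_{5} = 2·v_{4} ; sig = (2; 2)
  • {3,6}:  v_{3} + v_{6} = 2·v_{7} ; sig = (2; 2)

Hence PRS(X_Σ) =
    |P|=2: 20 collections, coeffs (), (), (), (), (1), (1), (1), (1), (1), (1), (1), (1), (1), (1), (1), (1), (2), (2), (2), (2)


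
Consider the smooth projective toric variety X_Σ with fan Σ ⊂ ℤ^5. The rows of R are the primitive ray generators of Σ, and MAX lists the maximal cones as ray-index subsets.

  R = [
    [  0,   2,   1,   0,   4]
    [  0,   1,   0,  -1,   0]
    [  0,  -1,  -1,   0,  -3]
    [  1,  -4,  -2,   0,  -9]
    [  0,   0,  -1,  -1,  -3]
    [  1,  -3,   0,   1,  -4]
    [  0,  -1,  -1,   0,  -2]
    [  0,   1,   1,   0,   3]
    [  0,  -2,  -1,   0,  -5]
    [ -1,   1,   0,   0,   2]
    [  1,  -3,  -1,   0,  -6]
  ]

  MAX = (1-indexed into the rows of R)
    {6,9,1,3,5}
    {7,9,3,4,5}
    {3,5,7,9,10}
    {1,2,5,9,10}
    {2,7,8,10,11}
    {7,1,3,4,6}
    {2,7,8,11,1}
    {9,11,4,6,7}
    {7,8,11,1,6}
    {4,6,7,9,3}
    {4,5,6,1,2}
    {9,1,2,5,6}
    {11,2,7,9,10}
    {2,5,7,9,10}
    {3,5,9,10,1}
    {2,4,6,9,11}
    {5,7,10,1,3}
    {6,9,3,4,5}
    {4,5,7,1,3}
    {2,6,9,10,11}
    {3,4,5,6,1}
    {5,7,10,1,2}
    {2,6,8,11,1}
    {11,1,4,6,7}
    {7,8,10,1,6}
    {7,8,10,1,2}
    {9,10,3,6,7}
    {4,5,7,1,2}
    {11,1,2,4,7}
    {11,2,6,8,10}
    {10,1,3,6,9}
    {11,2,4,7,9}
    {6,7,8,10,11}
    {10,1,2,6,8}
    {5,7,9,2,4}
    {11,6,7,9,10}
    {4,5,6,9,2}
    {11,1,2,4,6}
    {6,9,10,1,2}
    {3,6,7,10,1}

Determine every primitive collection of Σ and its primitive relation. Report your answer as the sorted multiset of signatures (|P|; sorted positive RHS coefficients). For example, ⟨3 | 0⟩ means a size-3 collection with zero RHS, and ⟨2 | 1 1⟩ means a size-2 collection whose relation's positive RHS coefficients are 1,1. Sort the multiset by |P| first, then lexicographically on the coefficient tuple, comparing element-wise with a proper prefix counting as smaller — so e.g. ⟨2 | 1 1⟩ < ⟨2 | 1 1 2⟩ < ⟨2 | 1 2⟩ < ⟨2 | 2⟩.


15 collections generate NE(X_Σ); each relation:

  P={3,8}:  v_{3} + v_{8} = 0  →  sig = ⟨2 | 0⟩
  P={2,3}:  v_{2} + v_{3} = v_{5}  →  sig = ⟨2 | 1⟩
  P={3,11}:  v_{3} + v_{11} = v_{4}  →  sig = ⟨2 | 1⟩
  P={4,8}:  v_{4} + v_{8} = v_{11}  →  sig = ⟨2 | 1⟩
  P={5,8}:  v_{5} + v_{8} = v_{2}  →  sig = ⟨2 | 1⟩
  P={4,10}:  v_{4} + v_{10} = v_{7} + v_{9}  →  sig = ⟨2 | 1 1⟩
  P={5,11}:  v_{5} + v_{11} = v_{2} + v_{4}  →  sig = ⟨2 | 1 1⟩
  P={8,9}:  v_{8} + v_{9} = v_{2} + v_{6} + v_{10}  →  sig = ⟨2 | 1 1 1⟩
  P={1,10,11}:  v_{1} + v_{10} + v_{11} = 0  →  sig = ⟨3 | 0⟩
  P={1,7,9}:  v_{1} + v_{7} + v_{9} = v_{3}  →  sig = ⟨3 | 1⟩
  P={2,6,7}:  v_{2} + v_{6} + v_{7} = v_{11}  →  sig = ⟨3 | 1⟩
  P={5,6,7}:  v_{5} + v_{6} + v_{7} = v_{4}  →  sig = ⟨3 | 1⟩
  P={5,6,10}:  v_{5} + v_{6} + v_{10} = v_{9}  →  sig = ⟨3 | 1⟩
  P={1,9,11}:  v_{1} + v_{9} + v_{11} = v_{5} + v_{6}  →  sig = ⟨3 | 1 1⟩
  P={1,4,9}:  v_{1} + v_{4} + v_{9} = v_{3} + v_{5} + v_{6}  →  sig = ⟨3 | 1 1 1⟩

Signatures (|P|; sorted positive RHS coefficients), sorted:
[⟨2 | 0⟩, ⟨2 | 1⟩, ⟨2 | 1⟩, ⟨2 | 1⟩, ⟨2 | 1⟩, ⟨2 | 1 1⟩, ⟨2 | 1 1⟩, ⟨2 | 1 1 1⟩, ⟨3 | 0⟩, ⟨3 | 1⟩, ⟨3 | 1⟩, ⟨3 | 1⟩, ⟨3 | 1⟩, ⟨3 | 1 1⟩, ⟨3 | 1 1 1⟩]


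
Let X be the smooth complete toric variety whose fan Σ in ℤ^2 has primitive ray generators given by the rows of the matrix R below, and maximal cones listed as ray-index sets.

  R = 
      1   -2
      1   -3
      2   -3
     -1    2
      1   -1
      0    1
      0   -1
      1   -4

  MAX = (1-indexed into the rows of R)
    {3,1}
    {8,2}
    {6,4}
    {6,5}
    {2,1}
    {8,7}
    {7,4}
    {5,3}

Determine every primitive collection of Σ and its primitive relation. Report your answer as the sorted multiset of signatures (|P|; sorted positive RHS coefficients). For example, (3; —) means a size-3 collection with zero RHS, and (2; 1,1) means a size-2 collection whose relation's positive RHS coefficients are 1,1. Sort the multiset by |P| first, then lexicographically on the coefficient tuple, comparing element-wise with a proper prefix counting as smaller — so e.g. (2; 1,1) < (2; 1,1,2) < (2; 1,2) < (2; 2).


Σ has 20 primitive collections:

  • {1,4}:  v_{1} + v_{4} = 0 — sig = (2; —)
  • {6,7}:  v_{6} + v_{7} = 0 — sig = (2; —)
  • {1,5}:  v_{1} + v_{5} = v_{3} — sig = (2; 1)
  • {1,6}:  v_{1} + v_{6} = v_{5} — sig = (2; 1)
  • {1,7}:  v_{1} + v_{7} = v_{2} — sig = (2; 1)
  • {2,4}:  v_{2} + v_{4} = v_{7} — sig = (2; 1)
  • {2,6}:  v_{2} + v_{6} = v_{1} — sig = (2; 1)
  • {2,7}:  v_{2} + v_{7} = v_{8} — sig = (2; 1)
  • {3,4}:  v_{3} + v_{4} = v_{5} — sig = (2; 1)
  • {4,5}:  v_{4} + v_{5} = v_{6} — sig = (2; 1)
  • {5,7}:  v_{5} + v_{7} = v_{1} — sig = (2; 1)
  • {6,8}:  v_{6} + v_{8} = v_{2} — sig = (2; 1)
  • {5,8}:  v_{5} + v_{8} = v_{1} + v_{2} — sig = (2; 1,1)
  • {3,8}:  v_{3} + v_{8} = 2·v_{1} + v_{2} — sig = (2; 1,2)
  • {1,8}:  v_{1} + v_{8} = 2·v_{2} — sig = (2; 2)
  • {2,5}:  v_{2} + v_{5} = 2·v_{1} — sig = (2; 2)
  • {3,6}:  v_{3} + v_{6} = 2·v_{5} — sig = (2; 2)
  • {3,7}:  v_{3} + v_{7} = 2·v_{1} — sig = (2; 2)
  • {4,8}:  v_{4} + v_{8} = 2·v_{7} — sig = (2; 2)
  • {2,3}:  v_{2} + v_{3} = 3·v_{1} — sig = (2; 3)

Sorted signature multiset PRS(X):
    (2; —)
    (2; —)
    (2; 1)
    (2; 1)
    (2; 1)
    (2; 1)
    (2; 1)
    (2; 1)
    (2; 1)
    (2; 1)
    (2; 1)
    (2; 1)
    (2; 1,1)
    (2; 1,2)
    (2; 2)
    (2; 2)
    (2; 2)
    (2; 2)
    (2; 2)
    (2; 3)


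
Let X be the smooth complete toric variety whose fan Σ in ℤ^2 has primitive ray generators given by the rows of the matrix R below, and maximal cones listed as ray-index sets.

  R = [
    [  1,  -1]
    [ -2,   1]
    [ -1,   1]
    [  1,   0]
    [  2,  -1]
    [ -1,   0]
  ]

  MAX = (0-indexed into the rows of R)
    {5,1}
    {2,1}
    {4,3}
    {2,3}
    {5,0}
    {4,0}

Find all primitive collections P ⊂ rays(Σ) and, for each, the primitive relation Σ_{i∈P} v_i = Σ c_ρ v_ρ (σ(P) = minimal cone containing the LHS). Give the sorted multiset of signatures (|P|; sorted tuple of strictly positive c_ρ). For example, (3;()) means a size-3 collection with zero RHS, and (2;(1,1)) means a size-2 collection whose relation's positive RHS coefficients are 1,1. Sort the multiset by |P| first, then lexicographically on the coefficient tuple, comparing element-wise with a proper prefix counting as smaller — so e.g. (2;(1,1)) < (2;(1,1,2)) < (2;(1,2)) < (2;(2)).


9 minimal non-faces of Δ(Σ) (on 6 rays):

  • {0,2}:  v_{0} + v_{2} = 0  →  sig = (2;())
  • {1,4}:  v_{1} + v_{4} = 0  →  sig = (2;())
  • {3,5}:  v_{3} + v_{5} = 0  →  sig = (2;())
  • {0,1}:  v_{0} + v_{1} = v_{5}  →  sig = (2;(1))
  • {0,3}:  v_{0} + v_{3} = v_{4}  →  sig = (2;(1))
  • {1,3}:  v_{1} + v_{3} = v_{2}  →  sig = (2;(1))
  • {2,4}:  v_{2} + v_{4} = v_{3}  →  sig = (2;(1))
  • {2,5}:  v_{2} + v_{5} = v_{1}  →  sig = (2;(1))
  • {4,5}:  v_{4} + v_{5} = v_{0}  →  sig = (2;(1))

so the primitive-relation signature multiset is
[(2;()), (2;()), (2;()), (2;(1)), (2;(1)), (2;(1)), (2;(1)), (2;(1)), (2;(1))]


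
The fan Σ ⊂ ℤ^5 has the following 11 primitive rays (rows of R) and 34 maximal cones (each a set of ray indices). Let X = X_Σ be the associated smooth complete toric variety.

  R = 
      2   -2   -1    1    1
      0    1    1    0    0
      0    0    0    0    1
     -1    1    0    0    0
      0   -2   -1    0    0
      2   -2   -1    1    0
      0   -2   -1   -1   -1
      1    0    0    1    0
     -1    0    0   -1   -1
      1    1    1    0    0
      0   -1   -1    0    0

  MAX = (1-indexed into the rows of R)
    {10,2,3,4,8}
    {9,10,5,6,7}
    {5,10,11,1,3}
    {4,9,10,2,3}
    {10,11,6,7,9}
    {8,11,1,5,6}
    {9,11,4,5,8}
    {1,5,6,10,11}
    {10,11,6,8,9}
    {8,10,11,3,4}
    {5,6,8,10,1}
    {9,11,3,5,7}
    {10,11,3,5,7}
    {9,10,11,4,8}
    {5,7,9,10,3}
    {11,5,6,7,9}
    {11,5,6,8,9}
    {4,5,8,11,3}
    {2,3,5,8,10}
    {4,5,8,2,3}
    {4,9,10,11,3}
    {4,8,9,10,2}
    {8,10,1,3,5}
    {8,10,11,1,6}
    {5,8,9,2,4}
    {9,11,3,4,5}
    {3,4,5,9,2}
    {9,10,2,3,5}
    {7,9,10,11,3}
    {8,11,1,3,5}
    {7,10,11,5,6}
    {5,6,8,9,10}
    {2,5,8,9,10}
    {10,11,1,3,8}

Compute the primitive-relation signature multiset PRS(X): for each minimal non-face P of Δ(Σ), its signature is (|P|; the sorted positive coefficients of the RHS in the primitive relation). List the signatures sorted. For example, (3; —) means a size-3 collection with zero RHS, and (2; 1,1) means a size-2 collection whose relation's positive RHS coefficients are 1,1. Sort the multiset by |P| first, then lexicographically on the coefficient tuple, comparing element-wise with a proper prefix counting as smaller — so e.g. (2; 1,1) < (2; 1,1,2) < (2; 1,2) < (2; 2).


Σ has 15 primitive collections:

  {2,11}:  v_{2} + v_{11} = 0 — sig = (2; —)
  {3,6}:  v_{3} + v_{6} = v_{1} — sig = (2; 1)
  {4,6}:  v_{4} + v_{6} = v_{8} + v_{11} — sig = (2; 1,1)
  {4,7}:  v_{4} + v_{7} = v_{9} + v_{11} — sig = (2; 1,1)
  {7,8}:  v_{7} + v_{8} = v_{6} + v_{9} — sig = (2; 1,1)
  {1,4}:  v_{1} + v_{4} = v_{3} + v_{8} + v_{11} — sig = (2; 1,1,1)
  {1,9}:  v_{1} + v_{9} = v_{5} + v_{10} + v_{11} — sig = (2; 1,1,1)
  {2,6}:  v_{2} + v_{6} = v_{5} + v_{8} + v_{10} — sig = (2; 1,1,1)
  {2,7}:  v_{2} + v_{7} = v_{5} + v_{9} + v_{10} — sig = (2; 1,1,1)
  {1,2}:  v_{1} + v_{2} = v_{3} + v_{5} + v_{8} + v_{10} — sig = (2; 1,1,1,1)
  {1,7}:  v_{1} + v_{7} = 2·v_{5} + 2·v_{10} + 2·v_{11} — sig = (2; 2,2,2)
  {3,8,9}:  v_{3} + v_{8} + v_{9} = 0 — sig = (3; —)
  {4,5,10}:  v_{4} + v_{5} + v_{10} = 0 — sig = (3; —)
  {5,8,10,11}:  v_{5} + v_{8} + v_{10} + v_{11} = v_{6} — sig = (4; 1)
  {5,9,10,11}:  v_{5} + v_{9} + v_{10} + v_{11} = v_{7} — sig = (4; 1)

Hence PRS(X_Σ) =
{ (2; —),  (2; 1),  (2; 1,1) ×3,  (2; 1,1,1) ×4,  (2; 1,1,1,1),  (2; 2,2,2),  (3; —) ×2,  (4; 1) ×2 }


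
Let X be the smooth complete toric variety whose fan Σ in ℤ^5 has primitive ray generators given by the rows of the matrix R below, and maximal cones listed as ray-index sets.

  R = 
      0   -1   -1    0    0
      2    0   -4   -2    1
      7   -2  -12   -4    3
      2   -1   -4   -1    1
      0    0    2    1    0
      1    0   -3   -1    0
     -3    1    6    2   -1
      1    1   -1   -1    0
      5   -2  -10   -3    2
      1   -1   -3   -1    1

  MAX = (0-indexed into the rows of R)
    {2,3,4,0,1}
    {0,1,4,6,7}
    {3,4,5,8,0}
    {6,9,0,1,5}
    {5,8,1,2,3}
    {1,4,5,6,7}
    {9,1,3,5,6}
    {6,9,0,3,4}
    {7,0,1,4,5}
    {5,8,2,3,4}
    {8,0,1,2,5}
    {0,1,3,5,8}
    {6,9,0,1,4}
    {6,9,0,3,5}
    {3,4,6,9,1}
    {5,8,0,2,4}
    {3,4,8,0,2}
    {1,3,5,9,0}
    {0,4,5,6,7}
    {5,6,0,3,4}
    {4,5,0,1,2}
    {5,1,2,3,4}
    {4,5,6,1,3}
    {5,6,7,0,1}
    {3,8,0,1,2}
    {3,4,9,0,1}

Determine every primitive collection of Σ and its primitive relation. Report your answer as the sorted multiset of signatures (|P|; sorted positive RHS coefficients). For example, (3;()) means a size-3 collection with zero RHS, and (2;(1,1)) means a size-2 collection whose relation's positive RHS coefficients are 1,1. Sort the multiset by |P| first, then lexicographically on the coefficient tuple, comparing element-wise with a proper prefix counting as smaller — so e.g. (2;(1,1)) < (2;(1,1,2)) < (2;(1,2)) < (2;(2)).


|primitive collections| = 14. Relations:

  {6,8}:  v_{6} + v_{8} = v_{3}  →  sig = (2;(1))
  {7,9}:  v_{7} + v_{9} = v_{1}  →  sig = (2;(1))
  {2,6}:  v_{2} + v_{6} = v_{1} + v_{3} + v_{4}  →  sig = (2;(1,1,1))
  {3,7}:  v_{3} + v_{7} = v_{1} + v_{4} + v_{5}  →  sig = (2;(1,1,1))
  {8,9}:  v_{8} + v_{9} = v_{0} + v_{1} + 2·v_{3}  →  sig = (2;(1,1,2))
  {2,9}:  v_{2} + v_{9} = v_{0} + 2·v_{1} + 2·v_{3} + v_{4}  →  sig = (2;(1,1,2,2))
  {7,8}:  v_{7} + v_{8} = v_{0} + 2·v_{1} + 2·v_{4} + 2·v_{5}  →  sig = (2;(1,2,2,2))
  {2,7}:  v_{2} + v_{7} = v_{0} + 3·v_{1} + 3·v_{4} + 2·v_{5}  →  sig = (2;(1,2,3,3))
  {1,4,8}:  v_{1} + v_{4} + v_{8} = v_{2}  →  sig = (3;(1))
  {4,5,9}:  v_{4} + v_{5} + v_{9} = v_{3}  →  sig = (3;(1))
  {0,1,3,6}:  v_{0} + v_{1} + v_{3} + v_{6} = v_{9}  →  sig = (4;(1))
  {0,2,3,5}:  v_{0} + v_{2} + v_{3} + v_{5} = 2·v_{8}  →  sig = (4;(2))
  {0,1,4,5,6}:  v_{0} + v_{1} + v_{4} + v_{5} + v_{6} = 0  →  sig = (5;())
  {0,1,3,4,5}:  v_{0} + v_{1} + v_{3} + v_{4} + v_{5} = v_{8}  →  sig = (5;(1))

Hence PRS(X_Σ) =
{ (2;(1)) ×2,  (2;(1,1,1)) ×2,  (2;(1,1,2)),  (2;(1,1,2,2)),  (2;(1,2,2,2)),  (2;(1,2,3,3)),  (3;(1)) ×2,  (4;(1)),  (4;(2)),  (5;()),  (5;(1)) }


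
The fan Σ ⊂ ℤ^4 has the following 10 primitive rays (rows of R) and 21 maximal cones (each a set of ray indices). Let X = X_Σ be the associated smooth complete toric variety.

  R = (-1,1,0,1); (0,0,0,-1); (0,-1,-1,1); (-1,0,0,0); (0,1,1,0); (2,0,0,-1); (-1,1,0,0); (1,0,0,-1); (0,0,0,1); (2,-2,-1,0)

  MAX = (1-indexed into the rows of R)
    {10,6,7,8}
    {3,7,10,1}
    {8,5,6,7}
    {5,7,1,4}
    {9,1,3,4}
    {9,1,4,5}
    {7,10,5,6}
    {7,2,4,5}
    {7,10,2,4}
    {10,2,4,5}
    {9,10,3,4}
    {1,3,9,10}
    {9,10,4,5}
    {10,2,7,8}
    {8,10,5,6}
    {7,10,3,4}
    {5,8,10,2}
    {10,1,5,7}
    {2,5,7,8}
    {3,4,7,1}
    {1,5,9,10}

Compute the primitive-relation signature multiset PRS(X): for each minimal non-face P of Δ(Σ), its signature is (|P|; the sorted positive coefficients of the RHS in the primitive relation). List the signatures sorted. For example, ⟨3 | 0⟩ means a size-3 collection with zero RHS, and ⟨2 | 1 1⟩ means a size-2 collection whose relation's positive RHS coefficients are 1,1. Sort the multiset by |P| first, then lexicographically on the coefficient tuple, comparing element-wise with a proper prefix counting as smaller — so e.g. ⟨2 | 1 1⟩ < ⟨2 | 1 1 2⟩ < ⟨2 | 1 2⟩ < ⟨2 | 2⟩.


18 minimal non-faces of Δ(Σ) (on 10 rays):

  • {2,9}:  v_{2} + v_{9} = 0 ; sig = ⟨2 | 0⟩
  • {1,2}:  v_{1} + v_{2} = v_{7} ; sig = ⟨2 | 1⟩
  • {3,5}:  v_{3} + v_{5} = v_{9} ; sig = ⟨2 | 1⟩
  • {4,6}:  v_{4} + v_{6} = v_{8} ; sig = ⟨2 | 1⟩
  • {4,8}:  v_{4} + v_{8} = v_{2} ; sig = ⟨2 | 1⟩
  • {7,9}:  v_{7} + v_{9} = v_{1} ; sig = ⟨2 | 1⟩
  • {3,8}:  v_{3} + v_{8} = v_{7} + v_{10} ; sig = ⟨2 | 1 1⟩
  • {2,3}:  v_{2} + v_{3} = v_{4} + v_{7} + v_{10} ; sig = ⟨2 | 1 1 1⟩
  • {8,9}:  v_{8} + v_{9} = v_{5} + v_{7} + v_{10} ; sig = ⟨2 | 1 1 1⟩
  • {1,8}:  v_{1} + v_{8} = v_{5} + 2·v_{7} + v_{10} ; sig = ⟨2 | 1 1 2⟩
  • {3,6}:  v_{3} + v_{6} = v_{5} + 2·v_{7} + 2·v_{10} ; sig = ⟨2 | 1 2 2⟩
  • {2,6}:  v_{2} + v_{6} = 2·v_{8} ; sig = ⟨2 | 2⟩
  • {6,9}:  v_{6} + v_{9} = 2·v_{5} + 2·v_{7} + 2·v_{10} ; sig = ⟨2 | 2 2 2⟩
  • {1,6}:  v_{1} + v_{6} = 2·v_{5} + 3·v_{7} + 2·v_{10} ; sig = ⟨2 | 2 2 3⟩
  • {1,4,10}:  v_{1} + v_{4} + v_{10} = v_{3} ; sig = ⟨3 | 1⟩
  • {4,5,7,10}:  v_{4} + v_{5} + v_{7} + v_{10} = 0 ; sig = ⟨4 | 0⟩
  • {2,5,7,10}:  v_{2} + v_{5} + v_{7} + v_{10} = v_{8} ; sig = ⟨4 | 1⟩
  • {5,7,8,10}:  v_{5} + v_{7} + v_{8} + v_{10} = v_{6} ; sig = ⟨4 | 1⟩

so the primitive-relation signature multiset is
    ⟨2 | 0⟩
    ⟨2 | 1⟩
    ⟨2 | 1⟩
    ⟨2 | 1⟩
    ⟨2 | 1⟩
    ⟨2 | 1⟩
    ⟨2 | 1 1⟩
    ⟨2 | 1 1 1⟩
    ⟨2 | 1 1 1⟩
    ⟨2 | 1 1 2⟩
    ⟨2 | 1 2 2⟩
    ⟨2 | 2⟩
    ⟨2 | 2 2 2⟩
    ⟨2 | 2 2 3⟩
    ⟨3 | 1⟩
    ⟨4 | 0⟩
    ⟨4 | 1⟩
    ⟨4 | 1⟩
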